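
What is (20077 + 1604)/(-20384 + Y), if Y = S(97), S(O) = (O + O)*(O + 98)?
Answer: 1971/1586 ≈ 1.2427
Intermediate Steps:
S(O) = 2*O*(98 + O) (S(O) = (2*O)*(98 + O) = 2*O*(98 + O))
Y = 37830 (Y = 2*97*(98 + 97) = 2*97*195 = 37830)
(20077 + 1604)/(-20384 + Y) = (20077 + 1604)/(-20384 + 37830) = 21681/17446 = 21681*(1/17446) = 1971/1586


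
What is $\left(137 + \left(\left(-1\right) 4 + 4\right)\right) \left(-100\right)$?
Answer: $-13700$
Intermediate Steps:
$\left(137 + \left(\left(-1\right) 4 + 4\right)\right) \left(-100\right) = \left(137 + \left(-4 + 4\right)\right) \left(-100\right) = \left(137 + 0\right) \left(-100\right) = 137 \left(-100\right) = -13700$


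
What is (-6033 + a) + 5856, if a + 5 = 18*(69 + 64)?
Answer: 2212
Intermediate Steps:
a = 2389 (a = -5 + 18*(69 + 64) = -5 + 18*133 = -5 + 2394 = 2389)
(-6033 + a) + 5856 = (-6033 + 2389) + 5856 = -3644 + 5856 = 2212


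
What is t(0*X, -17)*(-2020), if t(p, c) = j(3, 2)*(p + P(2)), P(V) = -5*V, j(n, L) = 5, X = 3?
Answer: 101000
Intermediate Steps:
t(p, c) = -50 + 5*p (t(p, c) = 5*(p - 5*2) = 5*(p - 10) = 5*(-10 + p) = -50 + 5*p)
t(0*X, -17)*(-2020) = (-50 + 5*(0*3))*(-2020) = (-50 + 5*0)*(-2020) = (-50 + 0)*(-2020) = -50*(-2020) = 101000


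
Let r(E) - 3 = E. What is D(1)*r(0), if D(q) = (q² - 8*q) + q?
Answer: -18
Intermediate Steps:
r(E) = 3 + E
D(q) = q² - 7*q
D(1)*r(0) = (1*(-7 + 1))*(3 + 0) = (1*(-6))*3 = -6*3 = -18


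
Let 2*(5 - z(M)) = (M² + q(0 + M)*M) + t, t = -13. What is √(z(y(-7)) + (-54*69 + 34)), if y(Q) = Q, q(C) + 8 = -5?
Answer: I*√15002/2 ≈ 61.241*I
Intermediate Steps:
q(C) = -13 (q(C) = -8 - 5 = -13)
z(M) = 23/2 - M²/2 + 13*M/2 (z(M) = 5 - ((M² - 13*M) - 13)/2 = 5 - (-13 + M² - 13*M)/2 = 5 + (13/2 - M²/2 + 13*M/2) = 23/2 - M²/2 + 13*M/2)
√(z(y(-7)) + (-54*69 + 34)) = √((23/2 - ½*(-7)² + (13/2)*(-7)) + (-54*69 + 34)) = √((23/2 - ½*49 - 91/2) + (-3726 + 34)) = √((23/2 - 49/2 - 91/2) - 3692) = √(-117/2 - 3692) = √(-7501/2) = I*√15002/2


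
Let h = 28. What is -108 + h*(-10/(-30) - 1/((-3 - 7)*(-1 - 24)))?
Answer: -37042/375 ≈ -98.779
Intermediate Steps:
-108 + h*(-10/(-30) - 1/((-3 - 7)*(-1 - 24))) = -108 + 28*(-10/(-30) - 1/((-3 - 7)*(-1 - 24))) = -108 + 28*(-10*(-1/30) - 1/((-10*(-25)))) = -108 + 28*(⅓ - 1/250) = -108 + 28*(247/750) = -108 + 3458/375 = -37042/375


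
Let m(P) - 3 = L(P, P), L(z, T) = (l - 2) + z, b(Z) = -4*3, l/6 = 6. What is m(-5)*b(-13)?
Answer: -384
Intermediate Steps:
l = 36 (l = 6*6 = 36)
b(Z) = -12
L(z, T) = 34 + z (L(z, T) = (36 - 2) + z = 34 + z)
m(P) = 37 + P (m(P) = 3 + (34 + P) = 37 + P)
m(-5)*b(-13) = (37 - 5)*(-12) = 32*(-12) = -384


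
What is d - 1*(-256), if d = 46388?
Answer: 46644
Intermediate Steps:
d - 1*(-256) = 46388 - 1*(-256) = 46388 + 256 = 46644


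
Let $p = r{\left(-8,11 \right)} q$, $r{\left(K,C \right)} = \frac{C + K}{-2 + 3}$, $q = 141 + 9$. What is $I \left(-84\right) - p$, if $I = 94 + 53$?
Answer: $-12798$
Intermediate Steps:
$I = 147$
$q = 150$
$r{\left(K,C \right)} = C + K$ ($r{\left(K,C \right)} = \frac{C + K}{1} = \left(C + K\right) 1 = C + K$)
$p = 450$ ($p = \left(11 - 8\right) 150 = 3 \cdot 150 = 450$)
$I \left(-84\right) - p = 147 \left(-84\right) - 450 = -12348 - 450 = -12798$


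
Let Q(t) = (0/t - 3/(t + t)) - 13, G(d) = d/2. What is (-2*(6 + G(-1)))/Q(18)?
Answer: 132/157 ≈ 0.84076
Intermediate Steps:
G(d) = d/2 (G(d) = d*(½) = d/2)
Q(t) = -13 - 3/(2*t) (Q(t) = (0 - 3*1/(2*t)) - 13 = (0 - 3/(2*t)) - 13 = -3/(2*t) - 13 = -13 - 3/(2*t))
(-2*(6 + G(-1)))/Q(18) = (-2*(6 + (½)*(-1)))/(-13 - 3/2/18) = (-2*(6 - ½))/(-13 - 3/2*1/18) = (-2*11/2)/(-13 - 1/12) = -11/(-157/12) = -11*(-12/157) = 132/157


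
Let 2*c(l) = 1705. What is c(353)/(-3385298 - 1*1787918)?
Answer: -1705/10346432 ≈ -0.00016479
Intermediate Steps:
c(l) = 1705/2 (c(l) = (½)*1705 = 1705/2)
c(353)/(-3385298 - 1*1787918) = 1705/(2*(-3385298 - 1*1787918)) = 1705/(2*(-3385298 - 1787918)) = (1705/2)/(-5173216) = (1705/2)*(-1/5173216) = -1705/10346432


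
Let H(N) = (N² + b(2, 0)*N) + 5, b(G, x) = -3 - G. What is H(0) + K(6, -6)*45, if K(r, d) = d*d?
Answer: 1625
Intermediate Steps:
K(r, d) = d²
H(N) = 5 + N² - 5*N (H(N) = (N² + (-3 - 1*2)*N) + 5 = (N² + (-3 - 2)*N) + 5 = (N² - 5*N) + 5 = 5 + N² - 5*N)
H(0) + K(6, -6)*45 = (5 + 0² - 5*0) + (-6)²*45 = (5 + 0 + 0) + 36*45 = 5 + 1620 = 1625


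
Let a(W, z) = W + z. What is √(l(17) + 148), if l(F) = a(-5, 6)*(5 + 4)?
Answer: √157 ≈ 12.530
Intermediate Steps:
l(F) = 9 (l(F) = (-5 + 6)*(5 + 4) = 1*9 = 9)
√(l(17) + 148) = √(9 + 148) = √157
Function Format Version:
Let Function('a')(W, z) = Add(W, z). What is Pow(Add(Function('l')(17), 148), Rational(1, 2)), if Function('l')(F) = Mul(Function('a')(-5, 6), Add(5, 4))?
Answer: Pow(157, Rational(1, 2)) ≈ 12.530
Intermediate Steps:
Function('l')(F) = 9 (Function('l')(F) = Mul(Add(-5, 6), Add(5, 4)) = Mul(1, 9) = 9)
Pow(Add(Function('l')(17), 148), Rational(1, 2)) = Pow(Add(9, 148), Rational(1, 2)) = Pow(157, Rational(1, 2))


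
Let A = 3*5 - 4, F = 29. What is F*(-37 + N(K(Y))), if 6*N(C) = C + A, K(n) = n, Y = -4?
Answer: -6235/6 ≈ -1039.2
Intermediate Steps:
A = 11 (A = 15 - 4 = 11)
N(C) = 11/6 + C/6 (N(C) = (C + 11)/6 = (11 + C)/6 = 11/6 + C/6)
F*(-37 + N(K(Y))) = 29*(-37 + (11/6 + (1/6)*(-4))) = 29*(-37 + (11/6 - 2/3)) = 29*(-37 + 7/6) = 29*(-215/6) = -6235/6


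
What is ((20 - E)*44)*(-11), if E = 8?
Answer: -5808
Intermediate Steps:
((20 - E)*44)*(-11) = ((20 - 1*8)*44)*(-11) = ((20 - 8)*44)*(-11) = (12*44)*(-11) = 528*(-11) = -5808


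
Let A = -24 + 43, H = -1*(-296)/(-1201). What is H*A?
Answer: -5624/1201 ≈ -4.6828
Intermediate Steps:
H = -296/1201 (H = 296*(-1/1201) = -296/1201 ≈ -0.24646)
A = 19
H*A = -296/1201*19 = -5624/1201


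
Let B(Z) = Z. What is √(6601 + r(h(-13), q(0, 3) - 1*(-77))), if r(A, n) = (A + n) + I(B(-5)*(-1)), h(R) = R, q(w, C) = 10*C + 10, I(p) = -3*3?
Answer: 6*√186 ≈ 81.829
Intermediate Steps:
I(p) = -9
q(w, C) = 10 + 10*C
r(A, n) = -9 + A + n (r(A, n) = (A + n) - 9 = -9 + A + n)
√(6601 + r(h(-13), q(0, 3) - 1*(-77))) = √(6601 + (-9 - 13 + ((10 + 10*3) - 1*(-77)))) = √(6601 + (-9 - 13 + ((10 + 30) + 77))) = √(6601 + (-9 - 13 + (40 + 77))) = √(6601 + (-9 - 13 + 117)) = √(6601 + 95) = √6696 = 6*√186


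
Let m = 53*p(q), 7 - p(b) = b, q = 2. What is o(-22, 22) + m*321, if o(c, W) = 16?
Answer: 85081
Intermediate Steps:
p(b) = 7 - b
m = 265 (m = 53*(7 - 1*2) = 53*(7 - 2) = 53*5 = 265)
o(-22, 22) + m*321 = 16 + 265*321 = 16 + 85065 = 85081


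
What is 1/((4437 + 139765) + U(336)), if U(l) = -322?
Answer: 1/143880 ≈ 6.9502e-6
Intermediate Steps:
1/((4437 + 139765) + U(336)) = 1/((4437 + 139765) - 322) = 1/(144202 - 322) = 1/143880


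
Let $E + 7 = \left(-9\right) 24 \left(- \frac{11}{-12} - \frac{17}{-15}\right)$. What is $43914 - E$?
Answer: $\frac{221819}{5} \approx 44364.0$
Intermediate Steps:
$E = - \frac{2249}{5}$ ($E = -7 + \left(-9\right) 24 \left(- \frac{11}{-12} - \frac{17}{-15}\right) = -7 - 216 \left(\left(-11\right) \left(- \frac{1}{12}\right) - - \frac{17}{15}\right) = -7 - 216 \left(\frac{11}{12} + \frac{17}{15}\right) = -7 - \frac{2214}{5} = - \frac{2249}{5} \approx -449.8$)
$43914 - E = 43914 - - \frac{2249}{5} = 43914 + \frac{2249}{5} = \frac{221819}{5}$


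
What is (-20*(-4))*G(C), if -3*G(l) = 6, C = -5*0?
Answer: -160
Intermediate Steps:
C = 0
G(l) = -2 (G(l) = -1/3*6 = -2)
(-20*(-4))*G(C) = -20*(-4)*(-2) = 80*(-2) = -160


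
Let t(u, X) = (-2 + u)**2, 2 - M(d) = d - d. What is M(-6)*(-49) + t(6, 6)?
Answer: -82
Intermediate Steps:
M(d) = 2 (M(d) = 2 - (d - d) = 2 - 1*0 = 2 + 0 = 2)
M(-6)*(-49) + t(6, 6) = 2*(-49) + (-2 + 6)**2 = -98 + 4**2 = -98 + 16 = -82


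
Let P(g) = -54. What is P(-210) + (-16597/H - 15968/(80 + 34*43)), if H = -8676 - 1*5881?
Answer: -709492939/11223447 ≈ -63.215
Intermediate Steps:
H = -14557 (H = -8676 - 5881 = -14557)
P(-210) + (-16597/H - 15968/(80 + 34*43)) = -54 + (-16597/(-14557) - 15968/(80 + 34*43)) = -54 + (-16597*(-1/14557) - 15968/(80 + 1462)) = -54 + (16597/14557 - 15968/1542) = -54 + (16597/14557 - 15968*1/1542) = -54 + (16597/14557 - 7984/771) = -54 - 103426801/11223447 = -709492939/11223447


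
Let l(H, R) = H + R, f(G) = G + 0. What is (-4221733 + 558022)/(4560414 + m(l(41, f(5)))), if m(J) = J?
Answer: -3663711/4560460 ≈ -0.80336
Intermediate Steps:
f(G) = G
(-4221733 + 558022)/(4560414 + m(l(41, f(5)))) = (-4221733 + 558022)/(4560414 + (41 + 5)) = -3663711/(4560414 + 46) = -3663711/4560460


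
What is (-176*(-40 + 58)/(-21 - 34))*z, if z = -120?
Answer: -6912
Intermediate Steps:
(-176*(-40 + 58)/(-21 - 34))*z = -176*(-40 + 58)/(-21 - 34)*(-120) = -3168/(-55)*(-120) = -3168*(-1)/55*(-120) = -176*(-18/55)*(-120) = (288/5)*(-120) = -6912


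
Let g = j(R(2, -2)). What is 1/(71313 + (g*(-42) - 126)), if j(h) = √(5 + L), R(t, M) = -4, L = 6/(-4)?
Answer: 23729/1689194265 + 7*√14/1689194265 ≈ 1.4063e-5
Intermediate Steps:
L = -3/2 (L = 6*(-¼) = -3/2 ≈ -1.5000)
j(h) = √14/2 (j(h) = √(5 - 3/2) = √(7/2) = √14/2)
g = √14/2 ≈ 1.8708
1/(71313 + (g*(-42) - 126)) = 1/(71313 + ((√14/2)*(-42) - 126)) = 1/(71313 + (-21*√14 - 126)) = 1/(71313 + (-126 - 21*√14)) = 1/(71187 - 21*√14)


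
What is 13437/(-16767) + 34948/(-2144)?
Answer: -17077279/998568 ≈ -17.102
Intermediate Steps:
13437/(-16767) + 34948/(-2144) = 13437*(-1/16767) + 34948*(-1/2144) = -1493/1863 - 8737/536 = -17077279/998568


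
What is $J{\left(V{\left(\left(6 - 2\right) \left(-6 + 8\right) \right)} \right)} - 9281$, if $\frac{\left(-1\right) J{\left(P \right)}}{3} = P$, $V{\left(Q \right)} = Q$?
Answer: $-9305$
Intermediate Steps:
$J{\left(P \right)} = - 3 P$
$J{\left(V{\left(\left(6 - 2\right) \left(-6 + 8\right) \right)} \right)} - 9281 = - 3 \left(6 - 2\right) \left(-6 + 8\right) - 9281 = - 3 \cdot 4 \cdot 2 - 9281 = \left(-3\right) 8 - 9281 = -24 - 9281 = -9305$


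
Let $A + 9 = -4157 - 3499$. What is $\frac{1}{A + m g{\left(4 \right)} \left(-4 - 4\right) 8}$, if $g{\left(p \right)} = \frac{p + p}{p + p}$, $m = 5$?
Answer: $- \frac{1}{7985} \approx -0.00012523$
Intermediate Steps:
$g{\left(p \right)} = 1$ ($g{\left(p \right)} = \frac{2 p}{2 p} = 2 p \frac{1}{2 p} = 1$)
$A = -7665$ ($A = -9 - 7656 = -7665$)
$\frac{1}{A + m g{\left(4 \right)} \left(-4 - 4\right) 8} = \frac{1}{-7665 + 5 \cdot 1 \left(-4 - 4\right) 8} = \frac{1}{-7665 + 5 \cdot 1 \left(-8\right) 8} = \frac{1}{-7665 + 5 \left(-8\right) 8} = \frac{1}{-7665 - 320} = \frac{1}{-7985} = - \frac{1}{7985}$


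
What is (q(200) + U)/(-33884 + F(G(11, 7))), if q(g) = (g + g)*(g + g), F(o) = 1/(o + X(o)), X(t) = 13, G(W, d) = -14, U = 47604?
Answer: -207604/33885 ≈ -6.1267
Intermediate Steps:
F(o) = 1/(13 + o) (F(o) = 1/(o + 13) = 1/(13 + o))
q(g) = 4*g² (q(g) = (2*g)*(2*g) = 4*g²)
(q(200) + U)/(-33884 + F(G(11, 7))) = (4*200² + 47604)/(-33884 + 1/(13 - 14)) = (4*40000 + 47604)/(-33884 + 1/(-1)) = (160000 + 47604)/(-33884 - 1) = 207604/(-33885) = 207604*(-1/33885) = -207604/33885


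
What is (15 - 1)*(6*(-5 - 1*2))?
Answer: -588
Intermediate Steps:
(15 - 1)*(6*(-5 - 1*2)) = 14*(6*(-5 - 2)) = 14*(6*(-7)) = 14*(-42) = -588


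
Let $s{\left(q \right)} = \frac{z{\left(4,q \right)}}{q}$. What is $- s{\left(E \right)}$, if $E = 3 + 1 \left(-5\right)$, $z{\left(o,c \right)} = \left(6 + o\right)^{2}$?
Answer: $50$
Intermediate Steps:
$E = -2$ ($E = 3 - 5 = -2$)
$s{\left(q \right)} = \frac{100}{q}$ ($s{\left(q \right)} = \frac{\left(6 + 4\right)^{2}}{q} = \frac{10^{2}}{q} = \frac{100}{q}$)
$- s{\left(E \right)} = - \frac{100}{-2} = - \frac{100 \left(-1\right)}{2} = \left(-1\right) \left(-50\right) = 50$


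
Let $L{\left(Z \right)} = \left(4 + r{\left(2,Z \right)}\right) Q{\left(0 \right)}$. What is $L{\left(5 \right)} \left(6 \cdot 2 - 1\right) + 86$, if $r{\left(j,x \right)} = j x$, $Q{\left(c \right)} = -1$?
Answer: $-68$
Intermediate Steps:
$L{\left(Z \right)} = -4 - 2 Z$ ($L{\left(Z \right)} = \left(4 + 2 Z\right) \left(-1\right) = -4 - 2 Z$)
$L{\left(5 \right)} \left(6 \cdot 2 - 1\right) + 86 = \left(-4 - 10\right) \left(6 \cdot 2 - 1\right) + 86 = \left(-4 - 10\right) \left(12 - 1\right) + 86 = \left(-14\right) 11 + 86 = -154 + 86 = -68$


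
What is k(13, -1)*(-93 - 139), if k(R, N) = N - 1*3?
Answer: 928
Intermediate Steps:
k(R, N) = -3 + N (k(R, N) = N - 3 = -3 + N)
k(13, -1)*(-93 - 139) = (-3 - 1)*(-93 - 139) = -4*(-232) = 928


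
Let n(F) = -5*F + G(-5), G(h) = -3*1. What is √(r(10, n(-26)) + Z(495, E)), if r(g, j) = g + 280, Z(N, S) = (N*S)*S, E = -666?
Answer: √219560510 ≈ 14818.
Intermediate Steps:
G(h) = -3
n(F) = -3 - 5*F (n(F) = -5*F - 3 = -3 - 5*F)
Z(N, S) = N*S²
r(g, j) = 280 + g
√(r(10, n(-26)) + Z(495, E)) = √((280 + 10) + 495*(-666)²) = √(290 + 495*443556) = √(290 + 219560220) = √219560510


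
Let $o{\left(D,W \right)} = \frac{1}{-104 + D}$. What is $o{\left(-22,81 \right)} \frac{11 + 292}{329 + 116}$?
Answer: $- \frac{101}{18690} \approx -0.005404$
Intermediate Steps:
$o{\left(-22,81 \right)} \frac{11 + 292}{329 + 116} = \frac{\left(11 + 292\right) \frac{1}{329 + 116}}{-104 - 22} = \frac{303 \cdot \frac{1}{445}}{-126} = - \frac{303 \cdot \frac{1}{445}}{126} = \left(- \frac{1}{126}\right) \frac{303}{445} = - \frac{101}{18690}$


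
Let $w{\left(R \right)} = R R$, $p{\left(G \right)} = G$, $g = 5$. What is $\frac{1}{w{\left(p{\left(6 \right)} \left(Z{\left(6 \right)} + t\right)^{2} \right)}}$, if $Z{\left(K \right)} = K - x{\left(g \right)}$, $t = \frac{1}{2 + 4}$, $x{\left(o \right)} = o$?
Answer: $\frac{36}{2401} \approx 0.014994$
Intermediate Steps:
$t = \frac{1}{6} \approx 0.16667$
$Z{\left(K \right)} = -5 + K$ ($Z{\left(K \right)} = K - 5 = -5 + K$)
$w{\left(R \right)} = R^{2}$
$\frac{1}{w{\left(p{\left(6 \right)} \left(Z{\left(6 \right)} + t\right)^{2} \right)}} = \frac{1}{\left(6 \left(\left(-5 + 6\right) + \frac{1}{6}\right)^{2}\right)^{2}} = \frac{1}{\left(6 \left(1 + \frac{1}{6}\right)^{2}\right)^{2}} = \frac{1}{\left(6 \left(\frac{7}{6}\right)^{2}\right)^{2}} = \frac{1}{\left(6 \cdot \frac{49}{36}\right)^{2}} = \frac{1}{\left(\frac{49}{6}\right)^{2}} = \frac{1}{\frac{2401}{36}} = \frac{36}{2401}$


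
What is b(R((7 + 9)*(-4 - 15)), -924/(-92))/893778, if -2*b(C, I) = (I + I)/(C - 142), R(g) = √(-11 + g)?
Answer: 5467/70164105371 + 231*I*√35/140328210742 ≈ 7.7917e-8 + 9.7387e-9*I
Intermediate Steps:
b(C, I) = -I/(-142 + C) (b(C, I) = -(I + I)/(2*(C - 142)) = -2*I/(2*(-142 + C)) = -I/(-142 + C))
b(R((7 + 9)*(-4 - 15)), -924/(-92))/893778 = -(-924/(-92))/(-142 + √(-11 + (7 + 9)*(-4 - 15)))/893778 = -(-924*(-1/92))/(-142 + √(-11 + 16*(-19)))*(1/893778) = -1*231/23/(-142 + √(-11 - 304))*(1/893778) = -1*231/23/(-142 + √(-315))*(1/893778) = -1*231/23/(-142 + 3*I*√35)*(1/893778) = -231/(23*(-142 + 3*I*√35))*(1/893778) = -77/(6852298*(-142 + 3*I*√35))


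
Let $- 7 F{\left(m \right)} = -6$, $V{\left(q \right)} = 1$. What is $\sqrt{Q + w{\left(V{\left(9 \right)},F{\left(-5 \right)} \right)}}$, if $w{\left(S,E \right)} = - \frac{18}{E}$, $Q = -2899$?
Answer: $2 i \sqrt{730} \approx 54.037 i$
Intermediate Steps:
$F{\left(m \right)} = \frac{6}{7}$ ($F{\left(m \right)} = \left(- \frac{1}{7}\right) \left(-6\right) = \frac{6}{7}$)
$\sqrt{Q + w{\left(V{\left(9 \right)},F{\left(-5 \right)} \right)}} = \sqrt{-2899 - \frac{18}{\frac{6}{7}}} = \sqrt{-2899 - 21} = \sqrt{-2920} = 2 i \sqrt{730}$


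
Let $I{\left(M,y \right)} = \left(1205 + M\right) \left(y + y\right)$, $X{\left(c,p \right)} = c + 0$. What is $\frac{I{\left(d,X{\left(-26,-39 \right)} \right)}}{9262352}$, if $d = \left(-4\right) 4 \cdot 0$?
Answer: $- \frac{15665}{2315588} \approx -0.006765$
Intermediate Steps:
$X{\left(c,p \right)} = c$
$d = 0$ ($d = \left(-16\right) 0 = 0$)
$I{\left(M,y \right)} = 2 y \left(1205 + M\right)$ ($I{\left(M,y \right)} = \left(1205 + M\right) 2 y = 2 y \left(1205 + M\right)$)
$\frac{I{\left(d,X{\left(-26,-39 \right)} \right)}}{9262352} = \frac{2 \left(-26\right) \left(1205 + 0\right)}{9262352} = 2 \left(-26\right) 1205 \cdot \frac{1}{9262352} = \left(-62660\right) \frac{1}{9262352} = - \frac{15665}{2315588}$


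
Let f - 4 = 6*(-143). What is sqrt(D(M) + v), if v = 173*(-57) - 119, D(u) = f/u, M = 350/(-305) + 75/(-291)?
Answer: I*sqrt(647992789330)/8315 ≈ 96.811*I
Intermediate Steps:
M = -8315/5917 (M = 350*(-1/305) + 75*(-1/291) = -70/61 - 25/97 = -8315/5917 ≈ -1.4053)
f = -854 (f = 4 + 6*(-143) = 4 - 858 = -854)
D(u) = -854/u
v = -9980 (v = -9861 - 119 = -9980)
sqrt(D(M) + v) = sqrt(-854/(-8315/5917) - 9980) = sqrt(-854*(-5917/8315) - 9980) = sqrt(5053118/8315 - 9980) = sqrt(-77930582/8315) = I*sqrt(647992789330)/8315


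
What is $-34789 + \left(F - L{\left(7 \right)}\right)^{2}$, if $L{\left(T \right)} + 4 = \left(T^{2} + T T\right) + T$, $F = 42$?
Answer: $-31308$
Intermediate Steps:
$L{\left(T \right)} = -4 + T + 2 T^{2}$ ($L{\left(T \right)} = -4 + \left(\left(T^{2} + T T\right) + T\right) = -4 + \left(\left(T^{2} + T^{2}\right) + T\right) = -4 + \left(2 T^{2} + T\right) = -4 + \left(T + 2 T^{2}\right) = -4 + T + 2 T^{2}$)
$-34789 + \left(F - L{\left(7 \right)}\right)^{2} = -34789 + \left(42 - \left(-4 + 7 + 2 \cdot 7^{2}\right)\right)^{2} = -34789 + \left(42 - \left(-4 + 7 + 2 \cdot 49\right)\right)^{2} = -34789 + \left(42 - \left(-4 + 7 + 98\right)\right)^{2} = -34789 + \left(42 - 101\right)^{2} = -34789 + \left(-59\right)^{2} = -34789 + 3481 = -31308$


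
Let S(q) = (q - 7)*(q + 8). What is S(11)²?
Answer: 5776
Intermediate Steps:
S(q) = (-7 + q)*(8 + q)
S(11)² = (-56 + 11 + 11²)² = (-56 + 11 + 121)² = 76² = 5776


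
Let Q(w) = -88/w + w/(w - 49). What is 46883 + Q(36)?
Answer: 5484701/117 ≈ 46878.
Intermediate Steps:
Q(w) = -88/w + w/(-49 + w)
46883 + Q(36) = 46883 + (4312 + 36**2 - 88*36)/(36*(-49 + 36)) = 46883 + (1/36)*(4312 + 1296 - 3168)/(-13) = 46883 + (1/36)*(-1/13)*2440 = 46883 - 610/117 = 5484701/117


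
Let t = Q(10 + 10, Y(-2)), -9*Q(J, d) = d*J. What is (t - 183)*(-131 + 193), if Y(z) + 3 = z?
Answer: -95914/9 ≈ -10657.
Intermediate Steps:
Y(z) = -3 + z
Q(J, d) = -J*d/9 (Q(J, d) = -d*J/9 = -J*d/9)
t = 100/9 (t = -(10 + 10)*(-3 - 2)/9 = -⅑*20*(-5) = 100/9 ≈ 11.111)
(t - 183)*(-131 + 193) = (100/9 - 183)*(-131 + 193) = -1547/9*62 = -95914/9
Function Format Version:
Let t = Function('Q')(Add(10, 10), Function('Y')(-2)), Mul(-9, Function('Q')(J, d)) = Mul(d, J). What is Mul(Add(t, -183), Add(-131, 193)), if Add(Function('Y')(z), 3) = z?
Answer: Rational(-95914, 9) ≈ -10657.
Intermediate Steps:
Function('Y')(z) = Add(-3, z)
Function('Q')(J, d) = Mul(Rational(-1, 9), J, d) (Function('Q')(J, d) = Mul(Rational(-1, 9), Mul(d, J)) = Mul(Rational(-1, 9), Mul(J, d)) = Mul(Rational(-1, 9), J, d))
t = Rational(100, 9) (t = Mul(Rational(-1, 9), Add(10, 10), Add(-3, -2)) = Mul(Rational(-1, 9), 20, -5) = Rational(100, 9) ≈ 11.111)
Mul(Add(t, -183), Add(-131, 193)) = Mul(Add(Rational(100, 9), -183), Add(-131, 193)) = Mul(Rational(-1547, 9), 62) = Rational(-95914, 9)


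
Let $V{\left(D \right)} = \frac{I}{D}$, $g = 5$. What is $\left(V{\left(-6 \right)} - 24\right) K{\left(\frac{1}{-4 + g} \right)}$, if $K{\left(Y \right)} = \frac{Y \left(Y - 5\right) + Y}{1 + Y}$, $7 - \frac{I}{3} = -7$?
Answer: $\frac{93}{2} \approx 46.5$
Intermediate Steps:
$I = 42$ ($I = 21 - -21 = 21 + 21 = 42$)
$V{\left(D \right)} = \frac{42}{D}$
$K{\left(Y \right)} = \frac{Y + Y \left(-5 + Y\right)}{1 + Y}$ ($K{\left(Y \right)} = \frac{Y \left(-5 + Y\right) + Y}{1 + Y} = \frac{Y + Y \left(-5 + Y\right)}{1 + Y}$)
$\left(V{\left(-6 \right)} - 24\right) K{\left(\frac{1}{-4 + g} \right)} = \left(\frac{42}{-6} - 24\right) \frac{-4 + \frac{1}{-4 + 5}}{\left(-4 + 5\right) \left(1 + \frac{1}{-4 + 5}\right)} = \left(42 \left(- \frac{1}{6}\right) - 24\right) \frac{-4 + 1^{-1}}{1 \left(1 + 1^{-1}\right)} = \left(-7 - 24\right) 1 \frac{1}{1 + 1} \left(-4 + 1\right) = - 31 \cdot 1 \cdot \frac{1}{2} \left(-3\right) = \left(-31\right) \left(- \frac{3}{2}\right) = \frac{93}{2}$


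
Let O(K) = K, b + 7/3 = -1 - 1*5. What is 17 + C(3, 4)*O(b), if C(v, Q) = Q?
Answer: -49/3 ≈ -16.333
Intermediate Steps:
b = -25/3 (b = -7/3 + (-1 - 1*5) = -7/3 + (-1 - 5) = -7/3 - 6 = -25/3 ≈ -8.3333)
17 + C(3, 4)*O(b) = 17 + 4*(-25/3) = 17 - 100/3 = -49/3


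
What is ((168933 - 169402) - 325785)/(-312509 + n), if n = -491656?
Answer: 326254/804165 ≈ 0.40571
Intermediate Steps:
((168933 - 169402) - 325785)/(-312509 + n) = ((168933 - 169402) - 325785)/(-312509 - 491656) = (-469 - 325785)/(-804165) = -326254*(-1/804165) = 326254/804165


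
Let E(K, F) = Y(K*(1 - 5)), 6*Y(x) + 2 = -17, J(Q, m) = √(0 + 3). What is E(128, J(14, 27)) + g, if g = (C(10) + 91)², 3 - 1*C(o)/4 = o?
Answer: 23795/6 ≈ 3965.8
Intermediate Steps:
J(Q, m) = √3
C(o) = 12 - 4*o
Y(x) = -19/6 (Y(x) = -⅓ + (⅙)*(-17) = -⅓ - 17/6 = -19/6)
E(K, F) = -19/6
g = 3969 (g = ((12 - 4*10) + 91)² = ((12 - 40) + 91)² = (-28 + 91)² = 63² = 3969)
E(128, J(14, 27)) + g = -19/6 + 3969 = 23795/6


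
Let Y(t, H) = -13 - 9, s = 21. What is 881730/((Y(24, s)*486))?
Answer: -48985/594 ≈ -82.466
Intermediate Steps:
Y(t, H) = -22
881730/((Y(24, s)*486)) = 881730/((-22*486)) = 881730/(-10692) = 881730*(-1/10692) = -48985/594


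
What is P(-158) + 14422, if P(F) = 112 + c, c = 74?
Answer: 14608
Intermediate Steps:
P(F) = 186 (P(F) = 112 + 74 = 186)
P(-158) + 14422 = 186 + 14422 = 14608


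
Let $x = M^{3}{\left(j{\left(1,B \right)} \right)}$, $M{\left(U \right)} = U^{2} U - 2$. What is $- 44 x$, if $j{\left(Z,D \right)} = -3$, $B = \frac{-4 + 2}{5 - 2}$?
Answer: $1073116$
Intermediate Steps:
$B = - \frac{2}{3} \approx -0.66667$
$M{\left(U \right)} = -2 + U^{3}$ ($M{\left(U \right)} = U^{3} - 2 = -2 + U^{3}$)
$x = -24389$ ($x = \left(-2 + \left(-3\right)^{3}\right)^{3} = \left(-2 - 27\right)^{3} = \left(-29\right)^{3} = -24389$)
$- 44 x = \left(-44\right) \left(-24389\right) = 1073116$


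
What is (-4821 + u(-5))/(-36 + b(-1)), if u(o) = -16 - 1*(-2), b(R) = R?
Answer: 4835/37 ≈ 130.68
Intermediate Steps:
u(o) = -14 (u(o) = -16 + 2 = -14)
(-4821 + u(-5))/(-36 + b(-1)) = (-4821 - 14)/(-36 - 1) = -4835/(-37) = -4835*(-1/37) = 4835/37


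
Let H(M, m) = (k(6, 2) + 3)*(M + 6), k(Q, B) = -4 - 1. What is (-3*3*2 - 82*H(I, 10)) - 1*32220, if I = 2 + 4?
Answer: -30270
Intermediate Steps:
k(Q, B) = -5
I = 6
H(M, m) = -12 - 2*M (H(M, m) = (-5 + 3)*(M + 6) = -2*(6 + M) = -12 - 2*M)
(-3*3*2 - 82*H(I, 10)) - 1*32220 = (-3*3*2 - 82*(-12 - 2*6)) - 1*32220 = (-9*2 - 82*(-12 - 12)) - 32220 = (-18 - 82*(-24)) - 32220 = (-18 + 1968) - 32220 = 1950 - 32220 = -30270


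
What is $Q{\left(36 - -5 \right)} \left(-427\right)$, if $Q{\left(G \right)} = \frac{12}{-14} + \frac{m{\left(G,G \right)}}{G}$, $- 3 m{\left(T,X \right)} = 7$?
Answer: $\frac{48007}{123} \approx 390.3$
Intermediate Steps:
$m{\left(T,X \right)} = - \frac{7}{3}$ ($m{\left(T,X \right)} = \left(- \frac{1}{3}\right) 7 = - \frac{7}{3}$)
$Q{\left(G \right)} = - \frac{6}{7} - \frac{7}{3 G}$ ($Q{\left(G \right)} = \frac{12}{-14} - \frac{7}{3 G} = 12 \left(- \frac{1}{14}\right) - \frac{7}{3 G} = - \frac{6}{7} - \frac{7}{3 G}$)
$Q{\left(36 - -5 \right)} \left(-427\right) = \frac{-49 - 18 \left(36 - -5\right)}{21 \left(36 - -5\right)} \left(-427\right) = \frac{-49 - 18 \left(36 + 5\right)}{21 \left(36 + 5\right)} \left(-427\right) = \frac{-49 - 738}{21 \cdot 41} \left(-427\right) = \frac{1}{21} \cdot \frac{1}{41} \left(-49 - 738\right) \left(-427\right) = \frac{1}{21} \cdot \frac{1}{41} \left(-787\right) \left(-427\right) = \left(- \frac{787}{861}\right) \left(-427\right) = \frac{48007}{123}$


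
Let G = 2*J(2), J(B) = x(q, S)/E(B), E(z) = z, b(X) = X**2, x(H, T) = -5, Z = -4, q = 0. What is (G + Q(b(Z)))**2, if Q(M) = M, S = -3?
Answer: 121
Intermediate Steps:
J(B) = -5/B
G = -5 (G = 2*(-5/2) = -5)
(G + Q(b(Z)))**2 = (-5 + (-4)**2)**2 = (-5 + 16)**2 = 11**2 = 121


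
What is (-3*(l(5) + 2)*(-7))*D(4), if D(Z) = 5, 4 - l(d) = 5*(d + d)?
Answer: -4620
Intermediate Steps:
l(d) = 4 - 10*d (l(d) = 4 - 5*(d + d) = 4 - 5*2*d = 4 - 10*d)
(-3*(l(5) + 2)*(-7))*D(4) = (-3*((4 - 10*5) + 2)*(-7))*5 = (-3*((4 - 50) + 2)*(-7))*5 = (-3*(-46 + 2)*(-7))*5 = (-3*(-44)*(-7))*5 = (132*(-7))*5 = -924*5 = -4620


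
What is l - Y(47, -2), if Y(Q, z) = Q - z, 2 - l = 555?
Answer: -602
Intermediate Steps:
l = -553 (l = 2 - 1*555 = 2 - 555 = -553)
l - Y(47, -2) = -553 - (47 - 1*(-2)) = -553 - (47 + 2) = -553 - 1*49 = -553 - 49 = -602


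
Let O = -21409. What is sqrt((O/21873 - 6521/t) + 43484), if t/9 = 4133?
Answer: sqrt(355357492656160933598)/90401109 ≈ 208.53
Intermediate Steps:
t = 37197 (t = 9*4133 = 37197)
sqrt((O/21873 - 6521/t) + 43484) = sqrt((-21409/21873 - 6521/37197) + 43484) = sqrt(-312994802/271203327 + 43484) = sqrt(11792692476466/271203327) = sqrt(355357492656160933598)/90401109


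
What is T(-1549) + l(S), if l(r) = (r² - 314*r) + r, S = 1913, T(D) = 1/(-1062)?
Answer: 3250569599/1062 ≈ 3.0608e+6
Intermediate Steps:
T(D) = -1/1062
l(r) = r² - 313*r
T(-1549) + l(S) = -1/1062 + 1913*(-313 + 1913) = -1/1062 + 1913*1600 = -1/1062 + 3060800 = 3250569599/1062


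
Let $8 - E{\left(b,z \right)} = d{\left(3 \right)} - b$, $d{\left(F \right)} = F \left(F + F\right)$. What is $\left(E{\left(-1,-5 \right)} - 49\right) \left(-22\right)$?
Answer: $1320$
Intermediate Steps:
$d{\left(F \right)} = 2 F^{2}$ ($d{\left(F \right)} = F 2 F = 2 F^{2}$)
$E{\left(b,z \right)} = -10 + b$ ($E{\left(b,z \right)} = 8 - \left(2 \cdot 3^{2} - b\right) = 8 - \left(2 \cdot 9 - b\right) = 8 - \left(18 - b\right) = 8 + \left(-18 + b\right) = -10 + b$)
$\left(E{\left(-1,-5 \right)} - 49\right) \left(-22\right) = \left(\left(-10 - 1\right) - 49\right) \left(-22\right) = \left(-11 - 49\right) \left(-22\right) = \left(-60\right) \left(-22\right) = 1320$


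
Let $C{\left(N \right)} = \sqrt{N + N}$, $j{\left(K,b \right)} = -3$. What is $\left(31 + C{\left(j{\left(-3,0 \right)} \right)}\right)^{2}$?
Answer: $\left(31 + i \sqrt{6}\right)^{2} \approx 955.0 + 151.87 i$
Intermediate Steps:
$C{\left(N \right)} = \sqrt{2} \sqrt{N}$ ($C{\left(N \right)} = \sqrt{2 N} = \sqrt{2} \sqrt{N}$)
$\left(31 + C{\left(j{\left(-3,0 \right)} \right)}\right)^{2} = \left(31 + \sqrt{2} \sqrt{-3}\right)^{2} = \left(31 + \sqrt{2} i \sqrt{3}\right)^{2} = \left(31 + i \sqrt{6}\right)^{2}$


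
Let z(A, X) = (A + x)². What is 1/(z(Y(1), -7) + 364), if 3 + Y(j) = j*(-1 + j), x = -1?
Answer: 1/380 ≈ 0.0026316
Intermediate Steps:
Y(j) = -3 + j*(-1 + j)
z(A, X) = (-1 + A)² (z(A, X) = (A - 1)² = (-1 + A)²)
1/(z(Y(1), -7) + 364) = 1/((-1 + (-3 + 1² - 1*1))² + 364) = 1/((-1 + (-3 + 1 - 1))² + 364) = 1/((-1 - 3)² + 364) = 1/((-4)² + 364) = 1/(16 + 364) = 1/380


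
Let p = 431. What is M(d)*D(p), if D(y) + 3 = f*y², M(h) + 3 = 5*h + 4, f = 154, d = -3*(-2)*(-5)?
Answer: -4262471459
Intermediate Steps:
d = -30 (d = 6*(-5) = -30)
M(h) = 1 + 5*h (M(h) = -3 + (5*h + 4) = -3 + (4 + 5*h) = 1 + 5*h)
D(y) = -3 + 154*y²
M(d)*D(p) = (1 + 5*(-30))*(-3 + 154*431²) = (1 - 150)*(-3 + 154*185761) = -149*(-3 + 28607194) = -149*28607191 = -4262471459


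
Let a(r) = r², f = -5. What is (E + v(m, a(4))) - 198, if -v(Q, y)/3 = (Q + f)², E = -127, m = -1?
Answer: -433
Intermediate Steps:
v(Q, y) = -3*(-5 + Q)² (v(Q, y) = -3*(Q - 5)² = -3*(-5 + Q)²)
(E + v(m, a(4))) - 198 = (-127 - 3*(-5 - 1)²) - 198 = (-127 - 3*(-6)²) - 198 = (-127 - 3*36) - 198 = (-127 - 108) - 198 = -235 - 198 = -433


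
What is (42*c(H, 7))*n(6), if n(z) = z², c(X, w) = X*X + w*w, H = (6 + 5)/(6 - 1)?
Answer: 2035152/25 ≈ 81406.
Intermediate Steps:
H = 11/5 ≈ 2.2000
c(X, w) = X² + w²
(42*c(H, 7))*n(6) = (42*((11/5)² + 7²))*6² = (42*(121/25 + 49))*36 = (42*(1346/25))*36 = (56532/25)*36 = 2035152/25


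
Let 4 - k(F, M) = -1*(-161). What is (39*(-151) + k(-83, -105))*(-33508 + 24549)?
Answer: 54166114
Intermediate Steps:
k(F, M) = -157 (k(F, M) = 4 - (-1)*(-161) = 4 - 1*161 = 4 - 161 = -157)
(39*(-151) + k(-83, -105))*(-33508 + 24549) = (39*(-151) - 157)*(-33508 + 24549) = (-5889 - 157)*(-8959) = -6046*(-8959) = 54166114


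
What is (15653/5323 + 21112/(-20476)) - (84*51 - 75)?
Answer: -114636638420/27248437 ≈ -4207.1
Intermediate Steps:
(15653/5323 + 21112/(-20476)) - (84*51 - 75) = (15653*(1/5323) + 21112*(-1/20476)) - (4284 - 75) = (15653/5323 - 5278/5119) - 1*4209 = 52032913/27248437 - 4209 = -114636638420/27248437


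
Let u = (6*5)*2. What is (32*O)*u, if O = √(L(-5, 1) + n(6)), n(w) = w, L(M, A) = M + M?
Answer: 3840*I ≈ 3840.0*I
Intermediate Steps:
L(M, A) = 2*M
O = 2*I (O = √(2*(-5) + 6) = √(-10 + 6) = √(-4) = 2*I ≈ 2.0*I)
u = 60 (u = 30*2 = 60)
(32*O)*u = (32*(2*I))*60 = (64*I)*60 = 3840*I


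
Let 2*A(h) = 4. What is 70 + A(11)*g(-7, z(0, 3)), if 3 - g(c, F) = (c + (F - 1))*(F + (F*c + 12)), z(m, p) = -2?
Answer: 556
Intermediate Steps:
g(c, F) = 3 - (-1 + F + c)*(12 + F + F*c) (g(c, F) = 3 - (c + (F - 1))*(F + (F*c + 12)) = 3 - (c + (-1 + F))*(F + (12 + F*c)) = 3 - (-1 + F + c)*(12 + F + F*c))
A(h) = 2 (A(h) = (1/2)*4 = 2)
70 + A(11)*g(-7, z(0, 3)) = 70 + 2*(15 - 1*(-2)**2 - 12*(-7) - 11*(-2) - 1*(-2)*(-7)**2 - 1*(-7)*(-2)**2) = 70 + 2*(15 - 1*4 + 84 + 22 - 1*(-2)*49 - 1*(-7)*4) = 70 + 2*(15 - 4 + 84 + 22 + 98 + 28) = 70 + 2*243 = 70 + 486 = 556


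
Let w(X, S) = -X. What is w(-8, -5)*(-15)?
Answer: -120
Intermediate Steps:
w(-8, -5)*(-15) = -1*(-8)*(-15) = 8*(-15) = -120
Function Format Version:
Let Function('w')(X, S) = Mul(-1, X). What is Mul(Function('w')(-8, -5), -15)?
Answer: -120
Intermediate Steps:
Mul(Function('w')(-8, -5), -15) = Mul(Mul(-1, -8), -15) = Mul(8, -15) = -120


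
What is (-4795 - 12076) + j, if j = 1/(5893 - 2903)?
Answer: -50444289/2990 ≈ -16871.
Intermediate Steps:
j = 1/2990 ≈ 0.00033445
(-4795 - 12076) + j = (-4795 - 12076) + 1/2990 = -16871 + 1/2990 = -50444289/2990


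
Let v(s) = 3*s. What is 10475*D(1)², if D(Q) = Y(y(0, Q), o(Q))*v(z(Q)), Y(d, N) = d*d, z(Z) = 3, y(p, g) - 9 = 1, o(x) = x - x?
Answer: 8484750000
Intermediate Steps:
o(x) = 0
y(p, g) = 10 (y(p, g) = 9 + 1 = 10)
Y(d, N) = d²
D(Q) = 900 (D(Q) = 10²*(3*3) = 100*9 = 900)
10475*D(1)² = 10475*900² = 10475*810000 = 8484750000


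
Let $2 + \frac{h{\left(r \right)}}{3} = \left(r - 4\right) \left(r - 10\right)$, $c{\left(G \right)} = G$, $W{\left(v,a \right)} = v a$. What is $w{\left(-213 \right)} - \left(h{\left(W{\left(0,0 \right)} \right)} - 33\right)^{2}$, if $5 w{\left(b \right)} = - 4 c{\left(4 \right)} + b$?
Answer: $- \frac{33034}{5} \approx -6606.8$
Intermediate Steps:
$W{\left(v,a \right)} = a v$
$h{\left(r \right)} = -6 + 3 \left(-10 + r\right) \left(-4 + r\right)$ ($h{\left(r \right)} = -6 + 3 \left(r - 4\right) \left(r - 10\right) = -6 + 3 \left(-4 + r\right) \left(-10 + r\right) = -6 + 3 \left(-10 + r\right) \left(-4 + r\right)$)
$w{\left(b \right)} = - \frac{16}{5} + \frac{b}{5}$ ($w{\left(b \right)} = \frac{\left(-4\right) 4 + b}{5} = \frac{-16 + b}{5} = - \frac{16}{5} + \frac{b}{5}$)
$w{\left(-213 \right)} - \left(h{\left(W{\left(0,0 \right)} \right)} - 33\right)^{2} = \left(- \frac{16}{5} + \frac{1}{5} \left(-213\right)\right) - \left(\left(114 - 42 \cdot 0 \cdot 0 + 3 \left(0 \cdot 0\right)^{2}\right) - 33\right)^{2} = \left(- \frac{16}{5} - \frac{213}{5}\right) - \left(\left(114 - 0 + 3 \cdot 0^{2}\right) - 33\right)^{2} = - \frac{229}{5} - \left(\left(114 + 0 + 3 \cdot 0\right) - 33\right)^{2} = - \frac{229}{5} - \left(\left(114 + 0 + 0\right) - 33\right)^{2} = - \frac{229}{5} - \left(114 - 33\right)^{2} = - \frac{229}{5} - 81^{2} = - \frac{229}{5} - 6561 = - \frac{33034}{5}$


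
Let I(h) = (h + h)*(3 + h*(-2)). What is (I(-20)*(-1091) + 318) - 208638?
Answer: 1668200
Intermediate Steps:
I(h) = 2*h*(3 - 2*h) (I(h) = (2*h)*(3 - 2*h) = 2*h*(3 - 2*h))
(I(-20)*(-1091) + 318) - 208638 = ((2*(-20)*(3 - 2*(-20)))*(-1091) + 318) - 208638 = ((2*(-20)*(3 + 40))*(-1091) + 318) - 208638 = ((2*(-20)*43)*(-1091) + 318) - 208638 = (-1720*(-1091) + 318) - 208638 = (1876520 + 318) - 208638 = 1876838 - 208638 = 1668200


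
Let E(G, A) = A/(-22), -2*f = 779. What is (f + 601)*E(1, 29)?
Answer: -12267/44 ≈ -278.80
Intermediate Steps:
f = -779/2 (f = -½*779 = -779/2 ≈ -389.50)
E(G, A) = -A/22 (E(G, A) = A*(-1/22) = -A/22)
(f + 601)*E(1, 29) = (-779/2 + 601)*(-1/22*29) = (423/2)*(-29/22) = -12267/44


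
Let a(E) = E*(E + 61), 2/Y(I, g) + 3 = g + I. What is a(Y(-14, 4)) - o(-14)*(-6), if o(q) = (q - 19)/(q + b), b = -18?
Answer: -8581/2704 ≈ -3.1734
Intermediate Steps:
o(q) = (-19 + q)/(-18 + q) (o(q) = (q - 19)/(q - 18) = (-19 + q)/(-18 + q))
Y(I, g) = 2/(-3 + I + g) (Y(I, g) = 2/(-3 + (g + I)) = 2/(-3 + (I + g)) = 2/(-3 + I + g))
a(E) = E*(61 + E)
a(Y(-14, 4)) - o(-14)*(-6) = (2/(-3 - 14 + 4))*(61 + 2/(-3 - 14 + 4)) - (-19 - 14)/(-18 - 14)*(-6) = (2/(-13))*(61 + 2/(-13)) - -33/(-32)*(-6) = (2*(-1/13))*(61 + 2*(-1/13)) - (-1/32*(-33))*(-6) = -2*(61 - 2/13)/13 - 33*(-6)/32 = -2/13*791/13 - 1*(-99/16) = -1582/169 + 99/16 = -8581/2704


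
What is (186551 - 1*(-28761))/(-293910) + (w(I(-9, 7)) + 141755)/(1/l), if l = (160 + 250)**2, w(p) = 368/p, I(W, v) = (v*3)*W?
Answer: 220609927028487172/9258165 ≈ 2.3829e+10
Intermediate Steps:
I(W, v) = 3*W*v (I(W, v) = (3*v)*W = 3*W*v)
l = 168100 (l = 410**2 = 168100)
(186551 - 1*(-28761))/(-293910) + (w(I(-9, 7)) + 141755)/(1/l) = (186551 - 1*(-28761))/(-293910) + (368/((3*(-9)*7)) + 141755)/(1/168100) = (186551 + 28761)*(-1/293910) + (368/(-189) + 141755)/(1/168100) = 215312*(-1/293910) + (368*(-1/189) + 141755)*168100 = -107656/146955 + (-368/189 + 141755)*168100 = -107656/146955 + (26791327/189)*168100 = -107656/146955 + 4503622068700/189 = 220609927028487172/9258165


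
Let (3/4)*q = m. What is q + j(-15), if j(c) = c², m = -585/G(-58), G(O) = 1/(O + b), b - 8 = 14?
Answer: 28305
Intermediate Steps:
b = 22 (b = 8 + 14 = 22)
G(O) = 1/(22 + O) (G(O) = 1/(O + 22) = 1/(22 + O))
m = 21060 (m = -585/(1/(22 - 58)) = -585/(1/(-36)) = -585/(-1/36) = -585*(-36) = 21060)
q = 28080 (q = (4/3)*21060 = 28080)
q + j(-15) = 28080 + (-15)² = 28080 + 225 = 28305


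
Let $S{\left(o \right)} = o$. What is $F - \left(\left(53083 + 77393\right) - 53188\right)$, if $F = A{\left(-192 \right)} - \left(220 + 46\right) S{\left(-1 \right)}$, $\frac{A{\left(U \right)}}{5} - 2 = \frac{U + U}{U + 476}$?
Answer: $- \frac{5468332}{71} \approx -77019.0$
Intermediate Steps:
$A{\left(U \right)} = 10 + \frac{10 U}{476 + U}$ ($A{\left(U \right)} = 10 + 5 \frac{U + U}{U + 476} = 10 + 5 \frac{2 U}{476 + U} = 10 + \frac{10 U}{476 + U}$)
$F = \frac{19116}{71}$ ($F = \frac{20 \left(238 - 192\right)}{476 - 192} - \left(220 + 46\right) \left(-1\right) = 20 \cdot \frac{1}{284} \cdot 46 - 266 \left(-1\right) = 20 \cdot \frac{1}{284} \cdot 46 - -266 = \frac{230}{71} + 266 = \frac{19116}{71} \approx 269.24$)
$F - \left(\left(53083 + 77393\right) - 53188\right) = \frac{19116}{71} - \left(\left(53083 + 77393\right) - 53188\right) = \frac{19116}{71} - \left(130476 - 53188\right) = \frac{19116}{71} - 77288 = - \frac{5468332}{71}$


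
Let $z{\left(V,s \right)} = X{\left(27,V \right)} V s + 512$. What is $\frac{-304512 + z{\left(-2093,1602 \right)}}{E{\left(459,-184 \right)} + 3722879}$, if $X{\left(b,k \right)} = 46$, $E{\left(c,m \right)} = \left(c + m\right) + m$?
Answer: $- \frac{77270678}{1861485} \approx -41.51$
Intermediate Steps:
$E{\left(c,m \right)} = c + 2 m$
$z{\left(V,s \right)} = 512 + 46 V s$ ($z{\left(V,s \right)} = 46 V s + 512 = 512 + 46 V s$)
$\frac{-304512 + z{\left(-2093,1602 \right)}}{E{\left(459,-184 \right)} + 3722879} = \frac{-304512 + \left(512 + 46 \left(-2093\right) 1602\right)}{\left(459 + 2 \left(-184\right)\right) + 3722879} = \frac{-304512 + \left(512 - 154237356\right)}{\left(459 - 368\right) + 3722879} = \frac{-304512 - 154236844}{91 + 3722879} = - \frac{154541356}{3722970} = \left(-154541356\right) \frac{1}{3722970} = - \frac{77270678}{1861485}$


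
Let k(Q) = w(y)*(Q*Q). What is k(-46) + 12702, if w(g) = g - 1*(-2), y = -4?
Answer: 8470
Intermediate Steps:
w(g) = 2 + g (w(g) = g + 2 = 2 + g)
k(Q) = -2*Q² (k(Q) = (2 - 4)*(Q*Q) = -2*Q²)
k(-46) + 12702 = -2*(-46)² + 12702 = -2*2116 + 12702 = -4232 + 12702 = 8470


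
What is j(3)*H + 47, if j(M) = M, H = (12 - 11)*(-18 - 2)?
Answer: -13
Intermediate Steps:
H = -20 (H = 1*(-20) = -20)
j(3)*H + 47 = 3*(-20) + 47 = -60 + 47 = -13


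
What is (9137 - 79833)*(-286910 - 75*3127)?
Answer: 36863368760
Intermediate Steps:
(9137 - 79833)*(-286910 - 75*3127) = -70696*(-286910 - 234525) = -70696*(-521435) = 36863368760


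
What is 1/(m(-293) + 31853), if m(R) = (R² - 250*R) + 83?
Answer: 1/191035 ≈ 5.2346e-6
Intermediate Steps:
m(R) = 83 + R² - 250*R
1/(m(-293) + 31853) = 1/((83 + (-293)² - 250*(-293)) + 31853) = 1/((83 + 85849 + 73250) + 31853) = 1/(159182 + 31853) = 1/191035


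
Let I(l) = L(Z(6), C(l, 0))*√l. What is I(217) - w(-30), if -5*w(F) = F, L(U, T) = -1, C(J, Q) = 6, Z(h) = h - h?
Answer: -6 - √217 ≈ -20.731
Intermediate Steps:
Z(h) = 0
I(l) = -√l
w(F) = -F/5
I(217) - w(-30) = -√217 - (-1)*(-30)/5 = -√217 - 1*6 = -√217 - 6 = -6 - √217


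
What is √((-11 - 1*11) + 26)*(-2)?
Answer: -4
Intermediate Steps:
√((-11 - 1*11) + 26)*(-2) = √((-11 - 11) + 26)*(-2) = √(-22 + 26)*(-2) = √4*(-2) = 2*(-2) = -4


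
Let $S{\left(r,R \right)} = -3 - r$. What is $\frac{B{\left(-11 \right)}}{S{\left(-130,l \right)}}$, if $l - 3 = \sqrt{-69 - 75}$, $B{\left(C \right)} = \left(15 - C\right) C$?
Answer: $- \frac{286}{127} \approx -2.252$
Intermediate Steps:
$B{\left(C \right)} = C \left(15 - C\right)$
$l = 3 + 12 i$ ($l = 3 + \sqrt{-69 - 75} = 3 + \sqrt{-144} = 3 + 12 i \approx 3.0 + 12.0 i$)
$\frac{B{\left(-11 \right)}}{S{\left(-130,l \right)}} = \frac{\left(-11\right) \left(15 - -11\right)}{-3 - -130} = \frac{\left(-11\right) \left(15 + 11\right)}{-3 + 130} = \frac{\left(-11\right) 26}{127} = \left(-286\right) \frac{1}{127} = - \frac{286}{127}$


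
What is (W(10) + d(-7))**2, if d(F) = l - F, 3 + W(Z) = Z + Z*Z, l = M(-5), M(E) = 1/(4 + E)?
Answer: 12769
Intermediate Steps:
l = -1 (l = 1/(4 - 5) = 1/(-1) = -1)
W(Z) = -3 + Z + Z**2 (W(Z) = -3 + (Z + Z*Z) = -3 + (Z + Z**2) = -3 + Z + Z**2)
d(F) = -1 - F
(W(10) + d(-7))**2 = ((-3 + 10 + 10**2) + (-1 - 1*(-7)))**2 = ((-3 + 10 + 100) + (-1 + 7))**2 = (107 + 6)**2 = 113**2 = 12769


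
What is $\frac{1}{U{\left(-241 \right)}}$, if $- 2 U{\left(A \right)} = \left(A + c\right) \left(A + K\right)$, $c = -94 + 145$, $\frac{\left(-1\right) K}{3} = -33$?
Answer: $- \frac{1}{13490} \approx -7.4129 \cdot 10^{-5}$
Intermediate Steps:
$K = 99$ ($K = \left(-3\right) \left(-33\right) = 99$)
$c = 51$
$U{\left(A \right)} = - \frac{\left(51 + A\right) \left(99 + A\right)}{2}$ ($U{\left(A \right)} = - \frac{\left(A + 51\right) \left(A + 99\right)}{2} = - \frac{\left(51 + A\right) \left(99 + A\right)}{2}$)
$\frac{1}{U{\left(-241 \right)}} = \frac{1}{- \frac{5049}{2} - -18075 - \frac{\left(-241\right)^{2}}{2}} = \frac{1}{- \frac{5049}{2} + 18075 - \frac{58081}{2}} = \frac{1}{-13490} = - \frac{1}{13490}$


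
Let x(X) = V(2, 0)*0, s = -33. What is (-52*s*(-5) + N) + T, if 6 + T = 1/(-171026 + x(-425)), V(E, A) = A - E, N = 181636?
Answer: 29596049299/171026 ≈ 1.7305e+5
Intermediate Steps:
x(X) = 0 (x(X) = (0 - 1*2)*0 = (0 - 2)*0 = -2*0 = 0)
T = -1026157/171026 (T = -6 + 1/(-171026 + 0) = -6 + 1/(-171026) = -6 - 1/171026 = -1026157/171026 ≈ -6.0000)
(-52*s*(-5) + N) + T = (-52*(-33)*(-5) + 181636) - 1026157/171026 = (1716*(-5) + 181636) - 1026157/171026 = (-8580 + 181636) - 1026157/171026 = 173056 - 1026157/171026 = 29596049299/171026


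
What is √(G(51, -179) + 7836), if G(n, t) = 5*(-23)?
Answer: √7721 ≈ 87.869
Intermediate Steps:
G(n, t) = -115
√(G(51, -179) + 7836) = √(-115 + 7836) = √7721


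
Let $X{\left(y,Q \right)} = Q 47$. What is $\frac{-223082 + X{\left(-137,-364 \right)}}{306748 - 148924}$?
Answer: $- \frac{120095}{78912} \approx -1.5219$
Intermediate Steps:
$X{\left(y,Q \right)} = 47 Q$
$\frac{-223082 + X{\left(-137,-364 \right)}}{306748 - 148924} = \frac{-223082 + 47 \left(-364\right)}{306748 - 148924} = \frac{-223082 - 17108}{157824} = \left(-240190\right) \frac{1}{157824} = - \frac{120095}{78912}$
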